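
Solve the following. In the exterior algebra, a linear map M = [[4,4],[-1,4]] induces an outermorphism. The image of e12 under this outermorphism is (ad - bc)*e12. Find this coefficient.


The outermorphism of a linear map f sends e1^e2 to f(e1)^f(e2).
f(e1) = 4*e1 - 1*e2
f(e2) = 4*e1 + 4*e2
f(e1) ^ f(e2) = (4*e1 - 1*e2) ^ (4*e1 + 4*e2)
= 4*4*e12 + (-1)*4*e21
= (16 - (-4))*e12
= 20*e12
Coefficient = 20


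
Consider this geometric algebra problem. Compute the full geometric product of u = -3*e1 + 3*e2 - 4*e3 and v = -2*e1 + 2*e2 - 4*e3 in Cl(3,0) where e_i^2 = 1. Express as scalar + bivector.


In Cl(3,0): e_i^2 = 1, e_ie_j = -e_je_i for i != j.
Scalar part = u . v = (-3)*(-2) + 3*2 + (-4)*(-4)
= 6 + 6 + 16 = 28
e12 coeff = (-3)*2 - 3*(-2) = -6 - (-6) = 0
e13 coeff = (-3)*(-4) - (-4)*(-2) = 12 - 8 = 4
e23 coeff = 3*(-4) - (-4)*2 = -12 - (-8) = -4
uv = 28 + 0*e12 + 4*e13 - 4*e23


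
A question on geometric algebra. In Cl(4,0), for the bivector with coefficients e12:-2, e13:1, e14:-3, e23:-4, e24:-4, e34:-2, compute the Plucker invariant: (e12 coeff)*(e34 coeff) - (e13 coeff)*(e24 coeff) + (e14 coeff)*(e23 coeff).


Plucker relation: af - be + cd
a*f = (-2)*(-2) = 4
b*e = 1*(-4) = -4
c*d = (-3)*(-4) = 12
af - be + cd = 4 - (-4) + 12
= 20


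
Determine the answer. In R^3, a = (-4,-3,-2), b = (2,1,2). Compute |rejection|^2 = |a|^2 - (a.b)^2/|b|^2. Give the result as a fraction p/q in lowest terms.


|a|^2 = (-4)^2 + (-3)^2 + (-2)^2 = 29
|b|^2 = 2^2 + 1^2 + 2^2 = 9
a . b = (-4)*2 + (-3)*1 + (-2)*2 = -15
(a.b)^2 = (-15)^2 = 225
|rej|^2 = 29 - 225/9
= (261 - 225)/9
= 36/9
In lowest terms: 4/1


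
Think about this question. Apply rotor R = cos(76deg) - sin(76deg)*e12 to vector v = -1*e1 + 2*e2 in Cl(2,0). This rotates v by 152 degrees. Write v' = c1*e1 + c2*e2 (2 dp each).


Rotor R = cos(76deg) - sin(76deg)*e12
Rotation angle theta = 2 * 76 = 152 degrees
v' = R*v*~R rotates v by theta.
cos(152deg) = -0.8829, sin(152deg) = 0.4695
v'_1 = -1*cos(152deg) - 2*sin(152deg)
= -1*(-0.8829) - 2*0.4695
= -0.06
v'_2 = -1*sin(152deg) + 2*cos(152deg)
= -1*0.4695 + 2*(-0.8829)
= -2.24
v' = -0.06*e1 - 2.24*e2


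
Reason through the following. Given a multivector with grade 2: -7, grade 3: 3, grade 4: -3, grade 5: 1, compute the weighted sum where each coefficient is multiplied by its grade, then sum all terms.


Grade-weighted sum = sum of grade_k * coefficient_k
2*(-7) = -14
3*3 = 9
4*(-3) = -12
5*1 = 5
Total = -14 + 9 + (-12) + 5 = -12


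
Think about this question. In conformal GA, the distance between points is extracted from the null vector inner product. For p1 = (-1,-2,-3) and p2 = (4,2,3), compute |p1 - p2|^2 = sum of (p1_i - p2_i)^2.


p1 - p2 = (-5, -4, -6)
|p1 - p2|^2 = (-5)^2 + (-4)^2 + (-6)^2
= 25 + 16 + 36
= 77


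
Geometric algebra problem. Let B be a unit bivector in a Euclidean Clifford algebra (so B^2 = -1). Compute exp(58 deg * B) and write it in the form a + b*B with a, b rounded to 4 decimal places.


For a unit bivector B with B^2 = -1, the exponential series gives
e^(theta*B) = cos(theta) + sin(theta)*B (the GA analogue of Euler's formula).
theta = 58 degrees = 1.012291 rad
cos(58 deg) = 0.5299
sin(58 deg) = 0.8480
exp(theta*B) = 0.5299 + 0.8480*B


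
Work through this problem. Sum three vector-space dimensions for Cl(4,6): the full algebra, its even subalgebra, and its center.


n = 4 + 6 = 10
Total dim = 2^10 = 1024
Even subalgebra dim = 2^9 = 512
n is even, so center dim = 1
Sum = 1024 + 512 + 1 = 1537


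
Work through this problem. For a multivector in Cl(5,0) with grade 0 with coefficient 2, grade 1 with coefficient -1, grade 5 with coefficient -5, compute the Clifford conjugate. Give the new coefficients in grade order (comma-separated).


Clifford conjugate sign for grade k: (-1)^(k(k+1)/2)
Grade 0: (-1)^(0*1/2) = (-1)^0 = 1, coeff 2 -> 2
Grade 1: (-1)^(1*2/2) = (-1)^1 = -1, coeff -1 -> 1
Grade 5: (-1)^(5*6/2) = (-1)^15 = -1, coeff -5 -> 5
Conjugated coefficients: 2, 1, 5


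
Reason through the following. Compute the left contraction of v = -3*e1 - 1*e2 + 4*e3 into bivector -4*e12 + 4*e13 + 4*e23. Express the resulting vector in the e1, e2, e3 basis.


Left contraction v _| B = <vB>_1 (grade-1 part of the geometric product vB).
Using e1_|e12 = e2, e2_|e12 = -e1, e1_|e13 = e3, e3_|e13 = -e1, e2_|e23 = e3, e3_|e23 = -e2:
e1 coeff: -v2*b12 - v3*b13 = -(-1)*(-4) - (4)*(4) = -20
e2 coeff: v1*b12 - v3*b23 = (-3)*(-4) - (4)*(4) = -4
e3 coeff: v1*b13 + v2*b23 = (-3)*(4) + (-1)*(4) = -16
v _| B = -20*e1 - 4*e2 - 16*e3


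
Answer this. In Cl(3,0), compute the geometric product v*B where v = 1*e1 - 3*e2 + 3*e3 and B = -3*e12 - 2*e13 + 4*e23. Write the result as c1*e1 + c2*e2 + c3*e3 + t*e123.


vB has grade-1 (vector) and grade-3 (trivector) parts: vB = (v _| B) + (v ^ B).
Vector part <vB>_1:
  e1: -v2*b12 - v3*b13 = -(-3)*(-3) - (3)*(-2) = -3
  e2: v1*b12 - v3*b23 = (1)*(-3) - (3)*(4) = -15
  e3: v1*b13 + v2*b23 = (1)*(-2) + (-3)*(4) = -14
Trivector part <vB>_3:
  e123: v1*b23 - v2*b13 + v3*b12 = (1)*(4) - (-3)*(-2) + (3)*(-3) = -11
vB = -3*e1 - 15*e2 - 14*e3 - 11*e123


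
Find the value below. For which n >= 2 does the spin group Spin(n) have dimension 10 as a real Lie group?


dim Spin(n) = dim so(n) = n(n-1)/2.
Solve n(n-1)/2 = 10, i.e. n^2 - n - 20 = 0.
Discriminant = 1 + 8*10 = 81
n = (1 + sqrt(81))/2 = (1 + 9)/2 = 5


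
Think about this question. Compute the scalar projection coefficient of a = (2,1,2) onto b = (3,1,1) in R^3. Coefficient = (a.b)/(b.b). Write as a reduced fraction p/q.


Projection coefficient = (a . b) / (b . b)
a . b = 2*3 + 1*1 + 2*1
= 6 + 1 + 2 = 9
b . b = 3^2 + 1^2 + 1^2
= 9 + 1 + 1 = 11
Coefficient = 9/11
In lowest terms: 9/11


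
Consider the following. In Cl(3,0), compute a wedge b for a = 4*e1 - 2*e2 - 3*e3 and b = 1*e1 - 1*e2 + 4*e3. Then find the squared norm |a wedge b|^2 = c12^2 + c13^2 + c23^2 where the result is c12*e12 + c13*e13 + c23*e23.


a wedge b = (a1*b2 - a2*b1)*e12 + (a1*b3 - a3*b1)*e13 + (a2*b3 - a3*b2)*e23
e12 coeff: 4*(-1) - (-2)*1 = -4 - (-2) = -2
e13 coeff: 4*4 - (-3)*1 = 16 - (-3) = 19
e23 coeff: (-2)*4 - (-3)*(-1) = -8 - 3 = -11
|a wedge b|^2 = (-2)^2 + 19^2 + (-11)^2
= 4 + 361 + 121
= 486


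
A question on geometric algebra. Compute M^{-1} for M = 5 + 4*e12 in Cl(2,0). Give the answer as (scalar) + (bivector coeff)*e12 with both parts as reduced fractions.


M = 5 + 4*e12, where e12^2 = -1.
Since M commutes with its reverse ~M = a - b*e12, M * ~M = a^2 - b^2*e12^2 = a^2 + b^2.
So M^{-1} = ~M / (a^2 + b^2) = (a - b*e12)/(a^2 + b^2).
a^2 + b^2 = 25 + 16 = 41
Scalar part = 5/41 = 5/41
Bivector coeff = -4/41 = -4/41
M^{-1} = 5/41 - 4/41*e12


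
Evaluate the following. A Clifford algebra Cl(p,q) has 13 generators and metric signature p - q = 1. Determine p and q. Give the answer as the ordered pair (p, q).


We need p + q = 13 and p - q = 1.
Adding: 2p = 13 + 1 = 14, so p = 7.
Then q = 13 - 7 = 6.
(p, q) = (7, 6)


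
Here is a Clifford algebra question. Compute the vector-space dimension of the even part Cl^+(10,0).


Even subalgebra dimension = 2^(n-1)
n = 10 + 0 = 10
2^(10 - 1) = 2^9 = 512
Verification: sum of C(10,k) for even k = 1 + 45 + 210 + 210 + 45 + 1 = 512
Result = 512


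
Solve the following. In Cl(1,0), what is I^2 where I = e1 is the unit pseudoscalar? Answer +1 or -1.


The pseudoscalar I = e1...e_n (product of all n generators) of Cl(p,q) satisfies I^2 = (-1)^(q + n(n-1)/2).
p = 1, q = 0, n = p + q = 1
n(n-1)/2 = 1 * 0 / 2 = 0
Exponent = q + n(n-1)/2 = 0 + 0 = 0
I^2 = (-1)^0 = +1


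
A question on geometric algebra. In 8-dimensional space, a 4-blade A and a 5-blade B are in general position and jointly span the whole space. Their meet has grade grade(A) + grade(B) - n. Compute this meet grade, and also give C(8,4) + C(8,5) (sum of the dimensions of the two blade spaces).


Meet grade = grade(A) + grade(B) - n
= 4 + 5 - 8 = 1
C(8,4) = 70
C(8,5) = 56
dim_A + dim_B = 70 + 56 = 126


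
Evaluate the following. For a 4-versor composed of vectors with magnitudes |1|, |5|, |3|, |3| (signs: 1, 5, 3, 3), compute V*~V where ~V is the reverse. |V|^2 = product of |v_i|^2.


Each vector v_i has |v_i|^2 = s_i^2
Squared scales: 1^2 = 1, 5^2 = 25, 3^2 = 9, 3^2 = 9
|V|^2 = 1 * 25 * 9 * 9
= 2025


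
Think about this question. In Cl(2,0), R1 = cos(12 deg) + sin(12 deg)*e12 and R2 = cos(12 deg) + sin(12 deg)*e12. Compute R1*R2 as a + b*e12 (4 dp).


Same-plane rotors commute and their half-angles add:
R1*R2 = cos(a1 + a2) + sin(a1 + a2)*e12.
a1 + a2 = 12 + 12 = 24 deg
cos(24 deg) = 0.9135
sin(24 deg) = 0.4067
R1*R2 = 0.9135 + 0.4067*e12


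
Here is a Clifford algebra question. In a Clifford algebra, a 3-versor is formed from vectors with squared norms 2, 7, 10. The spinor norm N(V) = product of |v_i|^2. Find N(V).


Spinor norm N(V) = |v1|^2 * |v2|^2 * ... * |v3|^2
= 2 * 7 * 10
Running product: 2, 14, 140
N(V) = 140


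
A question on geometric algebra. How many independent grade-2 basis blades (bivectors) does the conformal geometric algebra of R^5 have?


The conformal model of R^5 uses Cl(6,1) with m = 5 + 2 = 7 generators.
Number of grade-2 blades = C(m, 2) = C(7, 2)
= 7*6/2 = 21


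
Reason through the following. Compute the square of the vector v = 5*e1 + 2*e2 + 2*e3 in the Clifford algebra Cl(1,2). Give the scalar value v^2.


v^2 = sum of c_i^2 * e_i^2
Positive signature terms (e_i^2 = +1): 5^2 = 25
Negative signature terms (e_j^2 = -1): 2^2 + 2^2 = 8
v^2 = 25 - 8 = 17


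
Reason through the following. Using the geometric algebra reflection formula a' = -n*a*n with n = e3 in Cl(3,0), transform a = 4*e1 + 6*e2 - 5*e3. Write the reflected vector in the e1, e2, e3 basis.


Reflection formula: a' = -n*a*n, with n = e3 (unit vector, n^2 = 1).
For reflection through hyperplane perp to e3:
The component along e3 flips sign, others stay.
a = (4, 6, -5)
a' = (4, 6, 5)
a' = 4*e1 + 6*e2 + 5*e3


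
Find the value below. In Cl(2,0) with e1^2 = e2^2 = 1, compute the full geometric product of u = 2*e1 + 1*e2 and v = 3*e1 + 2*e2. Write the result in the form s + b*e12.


Expand: (2*e1 + 1*e2)(3*e1 + 2*e2)
= 2*3*e1e1 + 2*2*e1e2 + 1*3*e2e1 + 1*2*e2e2
Using e1^2 = e2^2 = 1, e2e1 = -e1e2:
Scalar part s = 2*3 + 1*2 = 6 + 2 = 8
Bivector part b = 2*2 - 1*3 = 4 - 3 = 1
uv = 8 + 1*e12


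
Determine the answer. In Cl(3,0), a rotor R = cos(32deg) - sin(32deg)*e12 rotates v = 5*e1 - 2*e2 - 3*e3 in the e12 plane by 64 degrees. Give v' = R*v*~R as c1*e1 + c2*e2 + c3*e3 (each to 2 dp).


Rotor R = cos(32deg) - sin(32deg)*e12
Rotation angle theta = 2 * 32 = 64 degrees in the e12 plane (e1 -> e2).
The component perpendicular to the plane (e3) is invariant: v'_3 = v3 = -3.00
cos(64deg) = 0.4384, sin(64deg) = 0.8988
v'_1 = v1*cos(theta) - v2*sin(theta) = 5*0.4384 - (-2)*0.8988 = 3.99
v'_2 = v1*sin(theta) + v2*cos(theta) = 5*0.8988 + (-2)*0.4384 = 3.62
v' = 3.99*e1 + 3.62*e2 - 3.00*e3


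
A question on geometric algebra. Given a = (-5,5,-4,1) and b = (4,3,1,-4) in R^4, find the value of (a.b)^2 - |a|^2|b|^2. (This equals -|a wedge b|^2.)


a . b = (-5)*4 + 5*3 + (-4)*1 + 1*(-4)
= -20 + 15 + (-4) + (-4) = -13
|a|^2 = (-5)^2 + 5^2 + (-4)^2 + 1^2 = 67
|b|^2 = 4^2 + 3^2 + 1^2 + (-4)^2 = 42
(a.b)^2 = (-13)^2 = 169
|a|^2 * |b|^2 = 67 * 42 = 2814
Result = 169 - 2814 = -2645


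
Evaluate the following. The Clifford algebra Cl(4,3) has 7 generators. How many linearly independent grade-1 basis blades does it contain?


Number of grade-k basis blades in Cl(p,q) with n = p + q is C(n, k).
n = 4 + 3 = 7
C(7, 1) = 7! / (1! * 6!)
= 5040 / (1 * 720)
= 7


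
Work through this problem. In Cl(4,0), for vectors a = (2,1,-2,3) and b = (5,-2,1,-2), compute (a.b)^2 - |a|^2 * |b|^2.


a . b = 2*5 + 1*(-2) + (-2)*1 + 3*(-2)
= 10 + (-2) + (-2) + (-6) = 0
|a|^2 = 2^2 + 1^2 + (-2)^2 + 3^2 = 18
|b|^2 = 5^2 + (-2)^2 + 1^2 + (-2)^2 = 34
(a.b)^2 = 0^2 = 0
|a|^2 * |b|^2 = 18 * 34 = 612
Result = 0 - 612 = -612


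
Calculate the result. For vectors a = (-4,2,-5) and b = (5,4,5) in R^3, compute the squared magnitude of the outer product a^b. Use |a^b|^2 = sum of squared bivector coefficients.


a wedge b = (a1*b2 - a2*b1)*e12 + (a1*b3 - a3*b1)*e13 + (a2*b3 - a3*b2)*e23
e12 coeff: (-4)*4 - 2*5 = -16 - 10 = -26
e13 coeff: (-4)*5 - (-5)*5 = -20 - (-25) = 5
e23 coeff: 2*5 - (-5)*4 = 10 - (-20) = 30
|a wedge b|^2 = (-26)^2 + 5^2 + 30^2
= 676 + 25 + 900
= 1601


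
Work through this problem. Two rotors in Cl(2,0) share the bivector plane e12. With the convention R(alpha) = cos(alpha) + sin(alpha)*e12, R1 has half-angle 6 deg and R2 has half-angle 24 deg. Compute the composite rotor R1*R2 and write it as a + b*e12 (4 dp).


Same-plane rotors commute and their half-angles add:
R1*R2 = cos(a1 + a2) + sin(a1 + a2)*e12.
a1 + a2 = 6 + 24 = 30 deg
cos(30 deg) = 0.8660
sin(30 deg) = 0.5000
R1*R2 = 0.8660 + 0.5000*e12


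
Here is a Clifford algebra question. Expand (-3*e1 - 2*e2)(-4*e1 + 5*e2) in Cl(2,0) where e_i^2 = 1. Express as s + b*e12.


Expand: (-3*e1 - 2*e2)(-4*e1 + 5*e2)
= (-3)*(-4)*e1e1 + (-3)*5*e1e2 + (-2)*(-4)*e2e1 + (-2)*5*e2e2
Using e1^2 = e2^2 = 1, e2e1 = -e1e2:
Scalar part s = (-3)*(-4) + (-2)*5 = 12 + (-10) = 2
Bivector part b = (-3)*5 - (-2)*(-4) = -15 - 8 = -23
uv = 2 - 23*e12


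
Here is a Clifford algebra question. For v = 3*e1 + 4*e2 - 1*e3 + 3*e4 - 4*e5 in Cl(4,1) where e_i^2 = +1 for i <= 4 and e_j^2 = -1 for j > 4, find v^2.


v^2 = sum of c_i^2 * e_i^2
Positive signature terms (e_i^2 = +1): 3^2 + 4^2 + (-1)^2 + 3^2 = 35
Negative signature terms (e_j^2 = -1): (-4)^2 = 16
v^2 = 35 - 16 = 19


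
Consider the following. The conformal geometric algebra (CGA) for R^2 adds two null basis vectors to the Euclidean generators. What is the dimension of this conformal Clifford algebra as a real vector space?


The conformal model of R^2 uses Cl(3,1): the 2 Euclidean generators plus two extra orthogonal generators e+ (e+^2 = +1) and e- (e-^2 = -1), from which the null vectors e0, einf are built.
Number of generators m = 2 + 2 = 4.
dim Cl(p,q) = 2^m = 2^4 = 16


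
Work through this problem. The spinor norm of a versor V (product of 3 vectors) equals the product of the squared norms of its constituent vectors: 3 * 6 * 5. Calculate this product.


Spinor norm N(V) = |v1|^2 * |v2|^2 * ... * |v3|^2
= 3 * 6 * 5
Running product: 3, 18, 90
N(V) = 90


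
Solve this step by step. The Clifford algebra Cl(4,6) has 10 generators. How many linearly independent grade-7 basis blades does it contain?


Number of grade-k basis blades in Cl(p,q) with n = p + q is C(n, k).
n = 4 + 6 = 10
C(10, 7) = 10! / (7! * 3!)
= 3628800 / (5040 * 6)
= 120


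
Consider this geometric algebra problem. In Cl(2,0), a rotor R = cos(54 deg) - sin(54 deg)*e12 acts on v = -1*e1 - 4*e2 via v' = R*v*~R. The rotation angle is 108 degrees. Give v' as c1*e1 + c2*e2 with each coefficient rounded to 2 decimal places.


Rotor R = cos(54deg) - sin(54deg)*e12
Rotation angle theta = 2 * 54 = 108 degrees
v' = R*v*~R rotates v by theta.
cos(108deg) = -0.3090, sin(108deg) = 0.9511
v'_1 = -1*cos(108deg) - (-4)*sin(108deg)
= -1*(-0.3090) - (-4)*0.9511
= 4.11
v'_2 = -1*sin(108deg) + (-4)*cos(108deg)
= -1*0.9511 + (-4)*(-0.3090)
= 0.29
v' = 4.11*e1 + 0.29*e2


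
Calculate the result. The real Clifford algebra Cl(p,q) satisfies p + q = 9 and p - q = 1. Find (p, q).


We need p + q = 9 and p - q = 1.
Adding: 2p = 9 + 1 = 10, so p = 5.
Then q = 9 - 5 = 4.
(p, q) = (5, 4)


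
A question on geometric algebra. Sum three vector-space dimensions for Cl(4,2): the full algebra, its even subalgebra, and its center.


n = 4 + 2 = 6
Total dim = 2^6 = 64
Even subalgebra dim = 2^5 = 32
n is even, so center dim = 1
Sum = 64 + 32 + 1 = 97


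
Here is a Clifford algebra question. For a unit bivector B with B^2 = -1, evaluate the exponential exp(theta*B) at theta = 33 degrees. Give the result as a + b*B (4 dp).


For a unit bivector B with B^2 = -1, the exponential series gives
e^(theta*B) = cos(theta) + sin(theta)*B (the GA analogue of Euler's formula).
theta = 33 degrees = 0.575959 rad
cos(33 deg) = 0.8387
sin(33 deg) = 0.5446
exp(theta*B) = 0.8387 + 0.5446*B


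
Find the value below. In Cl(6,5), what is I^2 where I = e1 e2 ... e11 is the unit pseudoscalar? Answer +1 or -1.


The pseudoscalar I = e1...e_n (product of all n generators) of Cl(p,q) satisfies I^2 = (-1)^(q + n(n-1)/2).
p = 6, q = 5, n = p + q = 11
n(n-1)/2 = 11 * 10 / 2 = 55
Exponent = q + n(n-1)/2 = 5 + 55 = 60
I^2 = (-1)^60 = +1


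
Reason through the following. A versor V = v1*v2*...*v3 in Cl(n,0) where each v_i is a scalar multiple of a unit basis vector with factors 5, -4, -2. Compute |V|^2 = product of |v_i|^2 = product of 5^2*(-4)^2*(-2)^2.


Each vector v_i has |v_i|^2 = s_i^2
Squared scales: 5^2 = 25, (-4)^2 = 16, (-2)^2 = 4
|V|^2 = 25 * 16 * 4
= 1600


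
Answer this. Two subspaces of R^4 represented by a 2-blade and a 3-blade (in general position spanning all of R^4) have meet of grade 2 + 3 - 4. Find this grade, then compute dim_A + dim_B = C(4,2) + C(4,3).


Meet grade = grade(A) + grade(B) - n
= 2 + 3 - 4 = 1
C(4,2) = 6
C(4,3) = 4
dim_A + dim_B = 6 + 4 = 10


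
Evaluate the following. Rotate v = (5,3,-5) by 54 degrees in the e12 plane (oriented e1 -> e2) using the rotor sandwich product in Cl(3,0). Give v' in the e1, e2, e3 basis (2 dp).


Rotor R = cos(27deg) - sin(27deg)*e12
Rotation angle theta = 2 * 27 = 54 degrees in the e12 plane (e1 -> e2).
The component perpendicular to the plane (e3) is invariant: v'_3 = v3 = -5.00
cos(54deg) = 0.5878, sin(54deg) = 0.8090
v'_1 = v1*cos(theta) - v2*sin(theta) = 5*0.5878 - 3*0.8090 = 0.51
v'_2 = v1*sin(theta) + v2*cos(theta) = 5*0.8090 + 3*0.5878 = 5.81
v' = 0.51*e1 + 5.81*e2 - 5.00*e3


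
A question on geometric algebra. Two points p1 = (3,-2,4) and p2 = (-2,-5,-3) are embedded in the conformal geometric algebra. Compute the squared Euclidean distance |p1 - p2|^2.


p1 - p2 = (5, 3, 7)
|p1 - p2|^2 = 5^2 + 3^2 + 7^2
= 25 + 9 + 49
= 83


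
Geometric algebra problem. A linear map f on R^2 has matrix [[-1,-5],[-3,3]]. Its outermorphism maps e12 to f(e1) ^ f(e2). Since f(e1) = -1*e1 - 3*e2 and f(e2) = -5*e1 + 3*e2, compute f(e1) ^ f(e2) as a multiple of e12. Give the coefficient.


The outermorphism of a linear map f sends e1^e2 to f(e1)^f(e2).
f(e1) = -1*e1 - 3*e2
f(e2) = -5*e1 + 3*e2
f(e1) ^ f(e2) = (-1*e1 - 3*e2) ^ (-5*e1 + 3*e2)
= (-1)*3*e12 + (-3)*(-5)*e21
= (-3 - 15)*e12
= -18*e12
Coefficient = -18


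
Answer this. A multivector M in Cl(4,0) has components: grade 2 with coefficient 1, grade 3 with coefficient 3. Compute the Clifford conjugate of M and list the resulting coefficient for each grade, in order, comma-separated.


Clifford conjugate sign for grade k: (-1)^(k(k+1)/2)
Grade 2: (-1)^(2*3/2) = (-1)^3 = -1, coeff 1 -> -1
Grade 3: (-1)^(3*4/2) = (-1)^6 = 1, coeff 3 -> 3
Conjugated coefficients: -1, 3


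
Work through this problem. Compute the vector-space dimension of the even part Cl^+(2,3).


Even subalgebra dimension = 2^(n-1)
n = 2 + 3 = 5
2^(5 - 1) = 2^4 = 16
Verification: sum of C(5,k) for even k = 1 + 10 + 5 = 16
Result = 16


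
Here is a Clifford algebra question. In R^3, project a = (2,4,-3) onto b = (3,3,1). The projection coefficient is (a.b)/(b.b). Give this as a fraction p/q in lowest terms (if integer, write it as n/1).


Projection coefficient = (a . b) / (b . b)
a . b = 2*3 + 4*3 + (-3)*1
= 6 + 12 + (-3) = 15
b . b = 3^2 + 3^2 + 1^2
= 9 + 9 + 1 = 19
Coefficient = 15/19
In lowest terms: 15/19


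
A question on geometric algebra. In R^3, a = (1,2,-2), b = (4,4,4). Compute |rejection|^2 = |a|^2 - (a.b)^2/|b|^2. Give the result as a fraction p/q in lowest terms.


|a|^2 = 1^2 + 2^2 + (-2)^2 = 9
|b|^2 = 4^2 + 4^2 + 4^2 = 48
a . b = 1*4 + 2*4 + (-2)*4 = 4
(a.b)^2 = 4^2 = 16
|rej|^2 = 9 - 16/48
= (432 - 16)/48
= 416/48
In lowest terms: 26/3


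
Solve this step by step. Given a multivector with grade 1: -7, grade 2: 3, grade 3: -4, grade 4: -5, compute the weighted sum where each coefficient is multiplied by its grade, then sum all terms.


Grade-weighted sum = sum of grade_k * coefficient_k
1*(-7) = -7
2*3 = 6
3*(-4) = -12
4*(-5) = -20
Total = -7 + 6 + (-12) + (-20) = -33


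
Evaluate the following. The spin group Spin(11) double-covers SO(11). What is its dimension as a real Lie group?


Spin(n) double-covers SO(n); both have Lie algebra so(n) of dimension n(n-1)/2.
n = 11
n(n-1) = 11 * 10 = 110
dim Spin(11) = 110/2 = 55


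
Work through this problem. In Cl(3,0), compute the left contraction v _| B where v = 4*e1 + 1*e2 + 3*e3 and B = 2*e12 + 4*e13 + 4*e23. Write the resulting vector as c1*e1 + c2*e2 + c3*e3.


Left contraction v _| B = <vB>_1 (grade-1 part of the geometric product vB).
Using e1_|e12 = e2, e2_|e12 = -e1, e1_|e13 = e3, e3_|e13 = -e1, e2_|e23 = e3, e3_|e23 = -e2:
e1 coeff: -v2*b12 - v3*b13 = -(1)*(2) - (3)*(4) = -14
e2 coeff: v1*b12 - v3*b23 = (4)*(2) - (3)*(4) = -4
e3 coeff: v1*b13 + v2*b23 = (4)*(4) + (1)*(4) = 20
v _| B = -14*e1 - 4*e2 + 20*e3


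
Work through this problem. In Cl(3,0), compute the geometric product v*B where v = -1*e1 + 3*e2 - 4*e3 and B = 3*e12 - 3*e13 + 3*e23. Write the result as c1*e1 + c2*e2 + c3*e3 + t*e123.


vB has grade-1 (vector) and grade-3 (trivector) parts: vB = (v _| B) + (v ^ B).
Vector part <vB>_1:
  e1: -v2*b12 - v3*b13 = -(3)*(3) - (-4)*(-3) = -21
  e2: v1*b12 - v3*b23 = (-1)*(3) - (-4)*(3) = 9
  e3: v1*b13 + v2*b23 = (-1)*(-3) + (3)*(3) = 12
Trivector part <vB>_3:
  e123: v1*b23 - v2*b13 + v3*b12 = (-1)*(3) - (3)*(-3) + (-4)*(3) = -6
vB = -21*e1 + 9*e2 + 12*e3 - 6*e123


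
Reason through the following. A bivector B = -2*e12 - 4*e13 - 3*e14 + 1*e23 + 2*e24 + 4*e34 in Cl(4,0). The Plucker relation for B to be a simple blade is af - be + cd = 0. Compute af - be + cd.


Plucker relation: af - be + cd
a*f = (-2)*4 = -8
b*e = (-4)*2 = -8
c*d = (-3)*1 = -3
af - be + cd = -8 - (-8) + (-3)
= -3


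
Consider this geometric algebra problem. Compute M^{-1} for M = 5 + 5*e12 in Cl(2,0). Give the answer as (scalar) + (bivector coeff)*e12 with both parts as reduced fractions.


M = 5 + 5*e12, where e12^2 = -1.
Since M commutes with its reverse ~M = a - b*e12, M * ~M = a^2 - b^2*e12^2 = a^2 + b^2.
So M^{-1} = ~M / (a^2 + b^2) = (a - b*e12)/(a^2 + b^2).
a^2 + b^2 = 25 + 25 = 50
Scalar part = 5/50 = 1/10
Bivector coeff = -5/50 = -1/10
M^{-1} = 1/10 - 1/10*e12


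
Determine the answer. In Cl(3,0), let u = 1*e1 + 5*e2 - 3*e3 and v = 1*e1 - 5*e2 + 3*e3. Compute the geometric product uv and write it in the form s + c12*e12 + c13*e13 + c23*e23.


In Cl(3,0): e_i^2 = 1, e_ie_j = -e_je_i for i != j.
Scalar part = u . v = 1*1 + 5*(-5) + (-3)*3
= 1 + (-25) + (-9) = -33
e12 coeff = 1*(-5) - 5*1 = -5 - 5 = -10
e13 coeff = 1*3 - (-3)*1 = 3 - (-3) = 6
e23 coeff = 5*3 - (-3)*(-5) = 15 - 15 = 0
uv = -33 - 10*e12 + 6*e13 + 0*e23


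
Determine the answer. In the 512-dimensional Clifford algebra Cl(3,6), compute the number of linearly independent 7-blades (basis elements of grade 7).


Number of grade-k basis blades in Cl(p,q) with n = p + q is C(n, k).
n = 3 + 6 = 9
C(9, 7) = 9! / (7! * 2!)
= 362880 / (5040 * 2)
= 36


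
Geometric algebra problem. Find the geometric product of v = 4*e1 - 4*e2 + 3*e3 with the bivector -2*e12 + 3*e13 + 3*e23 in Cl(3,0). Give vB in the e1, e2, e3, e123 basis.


vB has grade-1 (vector) and grade-3 (trivector) parts: vB = (v _| B) + (v ^ B).
Vector part <vB>_1:
  e1: -v2*b12 - v3*b13 = -(-4)*(-2) - (3)*(3) = -17
  e2: v1*b12 - v3*b23 = (4)*(-2) - (3)*(3) = -17
  e3: v1*b13 + v2*b23 = (4)*(3) + (-4)*(3) = 0
Trivector part <vB>_3:
  e123: v1*b23 - v2*b13 + v3*b12 = (4)*(3) - (-4)*(3) + (3)*(-2) = 18
vB = -17*e1 - 17*e2 + 0*e3 + 18*e123


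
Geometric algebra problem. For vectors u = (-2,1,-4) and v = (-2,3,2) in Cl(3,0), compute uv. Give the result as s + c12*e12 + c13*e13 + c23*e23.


In Cl(3,0): e_i^2 = 1, e_ie_j = -e_je_i for i != j.
Scalar part = u . v = (-2)*(-2) + 1*3 + (-4)*2
= 4 + 3 + (-8) = -1
e12 coeff = (-2)*3 - 1*(-2) = -6 - (-2) = -4
e13 coeff = (-2)*2 - (-4)*(-2) = -4 - 8 = -12
e23 coeff = 1*2 - (-4)*3 = 2 - (-12) = 14
uv = -1 - 4*e12 - 12*e13 + 14*e23


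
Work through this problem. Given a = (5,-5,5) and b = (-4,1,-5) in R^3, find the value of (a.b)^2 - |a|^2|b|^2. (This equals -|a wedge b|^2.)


a . b = 5*(-4) + (-5)*1 + 5*(-5)
= -20 + (-5) + (-25) = -50
|a|^2 = 5^2 + (-5)^2 + 5^2 = 75
|b|^2 = (-4)^2 + 1^2 + (-5)^2 = 42
(a.b)^2 = (-50)^2 = 2500
|a|^2 * |b|^2 = 75 * 42 = 3150
Result = 2500 - 3150 = -650


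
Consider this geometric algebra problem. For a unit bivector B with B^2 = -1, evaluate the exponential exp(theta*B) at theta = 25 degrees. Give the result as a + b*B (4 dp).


For a unit bivector B with B^2 = -1, the exponential series gives
e^(theta*B) = cos(theta) + sin(theta)*B (the GA analogue of Euler's formula).
theta = 25 degrees = 0.436332 rad
cos(25 deg) = 0.9063
sin(25 deg) = 0.4226
exp(theta*B) = 0.9063 + 0.4226*B


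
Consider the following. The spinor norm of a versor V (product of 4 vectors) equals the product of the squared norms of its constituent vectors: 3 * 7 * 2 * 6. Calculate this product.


Spinor norm N(V) = |v1|^2 * |v2|^2 * ... * |v4|^2
= 3 * 7 * 2 * 6
Running product: 3, 21, 42, 252
N(V) = 252


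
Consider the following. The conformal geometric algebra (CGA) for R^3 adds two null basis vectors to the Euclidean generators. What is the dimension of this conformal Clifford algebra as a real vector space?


The conformal model of R^3 uses Cl(4,1): the 3 Euclidean generators plus two extra orthogonal generators e+ (e+^2 = +1) and e- (e-^2 = -1), from which the null vectors e0, einf are built.
Number of generators m = 3 + 2 = 5.
dim Cl(p,q) = 2^m = 2^5 = 32


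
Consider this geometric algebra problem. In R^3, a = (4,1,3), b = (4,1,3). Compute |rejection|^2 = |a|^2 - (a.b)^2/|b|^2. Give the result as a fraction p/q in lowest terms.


|a|^2 = 4^2 + 1^2 + 3^2 = 26
|b|^2 = 4^2 + 1^2 + 3^2 = 26
a . b = 4*4 + 1*1 + 3*3 = 26
(a.b)^2 = 26^2 = 676
|rej|^2 = 26 - 676/26
= (676 - 676)/26
= 0/26
In lowest terms: 0/1


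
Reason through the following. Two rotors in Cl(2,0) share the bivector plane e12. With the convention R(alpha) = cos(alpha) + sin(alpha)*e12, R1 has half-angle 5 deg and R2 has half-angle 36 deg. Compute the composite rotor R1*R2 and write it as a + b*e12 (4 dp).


Same-plane rotors commute and their half-angles add:
R1*R2 = cos(a1 + a2) + sin(a1 + a2)*e12.
a1 + a2 = 5 + 36 = 41 deg
cos(41 deg) = 0.7547
sin(41 deg) = 0.6561
R1*R2 = 0.7547 + 0.6561*e12


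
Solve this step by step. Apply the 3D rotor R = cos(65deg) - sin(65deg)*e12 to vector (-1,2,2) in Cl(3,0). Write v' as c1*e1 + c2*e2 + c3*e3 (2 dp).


Rotor R = cos(65deg) - sin(65deg)*e12
Rotation angle theta = 2 * 65 = 130 degrees in the e12 plane (e1 -> e2).
The component perpendicular to the plane (e3) is invariant: v'_3 = v3 = 2.00
cos(130deg) = -0.6428, sin(130deg) = 0.7660
v'_1 = v1*cos(theta) - v2*sin(theta) = -1*(-0.6428) - 2*0.7660 = -0.89
v'_2 = v1*sin(theta) + v2*cos(theta) = -1*0.7660 + 2*(-0.6428) = -2.05
v' = -0.89*e1 - 2.05*e2 + 2.00*e3


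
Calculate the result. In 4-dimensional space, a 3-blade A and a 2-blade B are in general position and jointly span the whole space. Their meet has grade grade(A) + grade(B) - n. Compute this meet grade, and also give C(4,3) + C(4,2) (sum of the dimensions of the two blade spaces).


Meet grade = grade(A) + grade(B) - n
= 3 + 2 - 4 = 1
C(4,3) = 4
C(4,2) = 6
dim_A + dim_B = 4 + 6 = 10


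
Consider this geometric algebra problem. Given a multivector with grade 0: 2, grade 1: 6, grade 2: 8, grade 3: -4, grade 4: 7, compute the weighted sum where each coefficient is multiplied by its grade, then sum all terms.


Grade-weighted sum = sum of grade_k * coefficient_k
0*2 = 0
1*6 = 6
2*8 = 16
3*(-4) = -12
4*7 = 28
Total = 0 + 6 + 16 + (-12) + 28 = 38


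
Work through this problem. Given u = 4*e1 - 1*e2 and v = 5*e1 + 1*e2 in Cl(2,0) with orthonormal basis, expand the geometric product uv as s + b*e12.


Expand: (4*e1 - 1*e2)(5*e1 + 1*e2)
= 4*5*e1e1 + 4*1*e1e2 + (-1)*5*e2e1 + (-1)*1*e2e2
Using e1^2 = e2^2 = 1, e2e1 = -e1e2:
Scalar part s = 4*5 + (-1)*1 = 20 + (-1) = 19
Bivector part b = 4*1 - (-1)*5 = 4 - (-5) = 9
uv = 19 + 9*e12


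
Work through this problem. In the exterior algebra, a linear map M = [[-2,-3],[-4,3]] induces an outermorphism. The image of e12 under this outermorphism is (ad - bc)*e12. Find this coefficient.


The outermorphism of a linear map f sends e1^e2 to f(e1)^f(e2).
f(e1) = -2*e1 - 4*e2
f(e2) = -3*e1 + 3*e2
f(e1) ^ f(e2) = (-2*e1 - 4*e2) ^ (-3*e1 + 3*e2)
= (-2)*3*e12 + (-4)*(-3)*e21
= (-6 - 12)*e12
= -18*e12
Coefficient = -18


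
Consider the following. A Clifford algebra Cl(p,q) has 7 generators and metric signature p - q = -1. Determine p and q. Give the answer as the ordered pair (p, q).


We need p + q = 7 and p - q = -1.
Adding: 2p = 7 + (-1) = 6, so p = 3.
Then q = 7 - 3 = 4.
(p, q) = (3, 4)


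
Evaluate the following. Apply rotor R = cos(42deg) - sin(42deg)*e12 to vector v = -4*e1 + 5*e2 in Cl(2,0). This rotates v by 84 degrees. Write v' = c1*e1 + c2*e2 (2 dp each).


Rotor R = cos(42deg) - sin(42deg)*e12
Rotation angle theta = 2 * 42 = 84 degrees
v' = R*v*~R rotates v by theta.
cos(84deg) = 0.1045, sin(84deg) = 0.9945
v'_1 = -4*cos(84deg) - 5*sin(84deg)
= -4*0.1045 - 5*0.9945
= -5.39
v'_2 = -4*sin(84deg) + 5*cos(84deg)
= -4*0.9945 + 5*0.1045
= -3.46
v' = -5.39*e1 - 3.46*e2


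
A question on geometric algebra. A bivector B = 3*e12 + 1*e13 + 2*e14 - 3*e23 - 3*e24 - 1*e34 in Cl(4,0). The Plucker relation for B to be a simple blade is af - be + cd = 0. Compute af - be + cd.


Plucker relation: af - be + cd
a*f = 3*(-1) = -3
b*e = 1*(-3) = -3
c*d = 2*(-3) = -6
af - be + cd = -3 - (-3) + (-6)
= -6


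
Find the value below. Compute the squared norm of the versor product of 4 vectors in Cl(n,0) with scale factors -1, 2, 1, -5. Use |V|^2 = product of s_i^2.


Each vector v_i has |v_i|^2 = s_i^2
Squared scales: (-1)^2 = 1, 2^2 = 4, 1^2 = 1, (-5)^2 = 25
|V|^2 = 1 * 4 * 1 * 25
= 100


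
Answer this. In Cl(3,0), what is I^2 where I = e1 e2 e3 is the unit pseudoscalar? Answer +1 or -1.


The pseudoscalar I = e1...e_n (product of all n generators) of Cl(p,q) satisfies I^2 = (-1)^(q + n(n-1)/2).
p = 3, q = 0, n = p + q = 3
n(n-1)/2 = 3 * 2 / 2 = 3
Exponent = q + n(n-1)/2 = 0 + 3 = 3
I^2 = (-1)^3 = -1


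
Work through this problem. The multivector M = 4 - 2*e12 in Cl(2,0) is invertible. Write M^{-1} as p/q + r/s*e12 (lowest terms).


M = 4 - 2*e12, where e12^2 = -1.
Since M commutes with its reverse ~M = a - b*e12, M * ~M = a^2 - b^2*e12^2 = a^2 + b^2.
So M^{-1} = ~M / (a^2 + b^2) = (a - b*e12)/(a^2 + b^2).
a^2 + b^2 = 16 + 4 = 20
Scalar part = 4/20 = 1/5
Bivector coeff = 2/20 = 1/10
M^{-1} = 1/5 + 1/10*e12


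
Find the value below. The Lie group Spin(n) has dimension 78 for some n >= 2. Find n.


dim Spin(n) = dim so(n) = n(n-1)/2.
Solve n(n-1)/2 = 78, i.e. n^2 - n - 156 = 0.
Discriminant = 1 + 8*78 = 625
n = (1 + sqrt(625))/2 = (1 + 25)/2 = 13


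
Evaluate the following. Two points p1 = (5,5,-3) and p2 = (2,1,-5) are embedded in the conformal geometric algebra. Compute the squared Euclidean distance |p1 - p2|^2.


p1 - p2 = (3, 4, 2)
|p1 - p2|^2 = 3^2 + 4^2 + 2^2
= 9 + 16 + 4
= 29


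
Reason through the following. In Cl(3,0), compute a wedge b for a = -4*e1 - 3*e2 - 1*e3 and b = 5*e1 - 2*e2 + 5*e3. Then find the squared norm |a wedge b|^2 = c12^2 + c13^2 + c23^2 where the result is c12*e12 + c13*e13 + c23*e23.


a wedge b = (a1*b2 - a2*b1)*e12 + (a1*b3 - a3*b1)*e13 + (a2*b3 - a3*b2)*e23
e12 coeff: (-4)*(-2) - (-3)*5 = 8 - (-15) = 23
e13 coeff: (-4)*5 - (-1)*5 = -20 - (-5) = -15
e23 coeff: (-3)*5 - (-1)*(-2) = -15 - 2 = -17
|a wedge b|^2 = 23^2 + (-15)^2 + (-17)^2
= 529 + 225 + 289
= 1043


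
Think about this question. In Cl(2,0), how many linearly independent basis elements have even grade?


Even subalgebra dimension = 2^(n-1)
n = 2 + 0 = 2
2^(2 - 1) = 2^1 = 2
Verification: sum of C(2,k) for even k = 1 + 1 = 2
Result = 2


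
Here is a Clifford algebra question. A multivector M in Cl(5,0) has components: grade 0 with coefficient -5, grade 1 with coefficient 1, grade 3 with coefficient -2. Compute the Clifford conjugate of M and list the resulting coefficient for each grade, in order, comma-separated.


Clifford conjugate sign for grade k: (-1)^(k(k+1)/2)
Grade 0: (-1)^(0*1/2) = (-1)^0 = 1, coeff -5 -> -5
Grade 1: (-1)^(1*2/2) = (-1)^1 = -1, coeff 1 -> -1
Grade 3: (-1)^(3*4/2) = (-1)^6 = 1, coeff -2 -> -2
Conjugated coefficients: -5, -1, -2


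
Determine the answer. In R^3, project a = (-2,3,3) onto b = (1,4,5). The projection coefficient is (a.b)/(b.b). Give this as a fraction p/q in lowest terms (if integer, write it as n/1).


Projection coefficient = (a . b) / (b . b)
a . b = (-2)*1 + 3*4 + 3*5
= -2 + 12 + 15 = 25
b . b = 1^2 + 4^2 + 5^2
= 1 + 16 + 25 = 42
Coefficient = 25/42
In lowest terms: 25/42


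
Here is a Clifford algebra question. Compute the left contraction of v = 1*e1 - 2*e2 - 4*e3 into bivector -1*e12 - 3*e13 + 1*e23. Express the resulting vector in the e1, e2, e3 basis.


Left contraction v _| B = <vB>_1 (grade-1 part of the geometric product vB).
Using e1_|e12 = e2, e2_|e12 = -e1, e1_|e13 = e3, e3_|e13 = -e1, e2_|e23 = e3, e3_|e23 = -e2:
e1 coeff: -v2*b12 - v3*b13 = -(-2)*(-1) - (-4)*(-3) = -14
e2 coeff: v1*b12 - v3*b23 = (1)*(-1) - (-4)*(1) = 3
e3 coeff: v1*b13 + v2*b23 = (1)*(-3) + (-2)*(1) = -5
v _| B = -14*e1 + 3*e2 - 5*e3


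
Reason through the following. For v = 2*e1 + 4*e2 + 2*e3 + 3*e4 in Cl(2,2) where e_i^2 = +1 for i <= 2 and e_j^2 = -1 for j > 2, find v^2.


v^2 = sum of c_i^2 * e_i^2
Positive signature terms (e_i^2 = +1): 2^2 + 4^2 = 20
Negative signature terms (e_j^2 = -1): 2^2 + 3^2 = 13
v^2 = 20 - 13 = 7


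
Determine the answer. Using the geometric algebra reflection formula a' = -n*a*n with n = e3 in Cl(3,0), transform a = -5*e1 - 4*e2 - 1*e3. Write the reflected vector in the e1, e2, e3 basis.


Reflection formula: a' = -n*a*n, with n = e3 (unit vector, n^2 = 1).
For reflection through hyperplane perp to e3:
The component along e3 flips sign, others stay.
a = (-5, -4, -1)
a' = (-5, -4, 1)
a' = -5*e1 - 4*e2 + 1*e3


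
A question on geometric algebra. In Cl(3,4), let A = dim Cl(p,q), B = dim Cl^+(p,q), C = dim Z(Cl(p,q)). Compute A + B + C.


n = 3 + 4 = 7
Total dim = 2^7 = 128
Even subalgebra dim = 2^6 = 64
n is odd, so center dim = 2
Sum = 128 + 64 + 2 = 194


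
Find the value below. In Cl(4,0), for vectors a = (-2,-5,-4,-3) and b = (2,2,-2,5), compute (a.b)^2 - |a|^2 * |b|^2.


a . b = (-2)*2 + (-5)*2 + (-4)*(-2) + (-3)*5
= -4 + (-10) + 8 + (-15) = -21
|a|^2 = (-2)^2 + (-5)^2 + (-4)^2 + (-3)^2 = 54
|b|^2 = 2^2 + 2^2 + (-2)^2 + 5^2 = 37
(a.b)^2 = (-21)^2 = 441
|a|^2 * |b|^2 = 54 * 37 = 1998
Result = 441 - 1998 = -1557


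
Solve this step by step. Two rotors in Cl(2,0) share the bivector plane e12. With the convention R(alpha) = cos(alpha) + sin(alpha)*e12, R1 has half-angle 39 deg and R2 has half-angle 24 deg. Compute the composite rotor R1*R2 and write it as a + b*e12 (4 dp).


Same-plane rotors commute and their half-angles add:
R1*R2 = cos(a1 + a2) + sin(a1 + a2)*e12.
a1 + a2 = 39 + 24 = 63 deg
cos(63 deg) = 0.4540
sin(63 deg) = 0.8910
R1*R2 = 0.4540 + 0.8910*e12


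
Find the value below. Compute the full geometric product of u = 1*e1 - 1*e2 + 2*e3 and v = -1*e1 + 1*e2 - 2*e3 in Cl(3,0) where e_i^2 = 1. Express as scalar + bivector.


In Cl(3,0): e_i^2 = 1, e_ie_j = -e_je_i for i != j.
Scalar part = u . v = 1*(-1) + (-1)*1 + 2*(-2)
= -1 + (-1) + (-4) = -6
e12 coeff = 1*1 - (-1)*(-1) = 1 - 1 = 0
e13 coeff = 1*(-2) - 2*(-1) = -2 - (-2) = 0
e23 coeff = (-1)*(-2) - 2*1 = 2 - 2 = 0
uv = -6 + 0*e12 + 0*e13 + 0*e23


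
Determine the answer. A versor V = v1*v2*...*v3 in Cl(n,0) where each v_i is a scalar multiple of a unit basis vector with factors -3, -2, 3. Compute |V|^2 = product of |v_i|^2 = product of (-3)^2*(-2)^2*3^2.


Each vector v_i has |v_i|^2 = s_i^2
Squared scales: (-3)^2 = 9, (-2)^2 = 4, 3^2 = 9
|V|^2 = 9 * 4 * 9
= 324


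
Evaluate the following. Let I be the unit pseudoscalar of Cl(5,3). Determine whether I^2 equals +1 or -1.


The pseudoscalar I = e1...e_n (product of all n generators) of Cl(p,q) satisfies I^2 = (-1)^(q + n(n-1)/2).
p = 5, q = 3, n = p + q = 8
n(n-1)/2 = 8 * 7 / 2 = 28
Exponent = q + n(n-1)/2 = 3 + 28 = 31
I^2 = (-1)^31 = -1


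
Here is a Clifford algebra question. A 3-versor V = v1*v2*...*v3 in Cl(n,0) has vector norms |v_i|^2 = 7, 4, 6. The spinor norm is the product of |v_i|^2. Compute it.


Spinor norm N(V) = |v1|^2 * |v2|^2 * ... * |v3|^2
= 7 * 4 * 6
Running product: 7, 28, 168
N(V) = 168


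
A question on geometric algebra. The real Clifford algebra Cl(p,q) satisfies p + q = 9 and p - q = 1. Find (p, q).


We need p + q = 9 and p - q = 1.
Adding: 2p = 9 + 1 = 10, so p = 5.
Then q = 9 - 5 = 4.
(p, q) = (5, 4)


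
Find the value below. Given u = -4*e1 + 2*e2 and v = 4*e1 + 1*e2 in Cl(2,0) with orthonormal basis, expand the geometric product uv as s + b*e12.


Expand: (-4*e1 + 2*e2)(4*e1 + 1*e2)
= (-4)*4*e1e1 + (-4)*1*e1e2 + 2*4*e2e1 + 2*1*e2e2
Using e1^2 = e2^2 = 1, e2e1 = -e1e2:
Scalar part s = (-4)*4 + 2*1 = -16 + 2 = -14
Bivector part b = (-4)*1 - 2*4 = -4 - 8 = -12
uv = -14 - 12*e12


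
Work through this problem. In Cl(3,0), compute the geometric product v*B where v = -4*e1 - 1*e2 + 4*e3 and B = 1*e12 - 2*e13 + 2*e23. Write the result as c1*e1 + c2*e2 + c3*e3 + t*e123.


vB has grade-1 (vector) and grade-3 (trivector) parts: vB = (v _| B) + (v ^ B).
Vector part <vB>_1:
  e1: -v2*b12 - v3*b13 = -(-1)*(1) - (4)*(-2) = 9
  e2: v1*b12 - v3*b23 = (-4)*(1) - (4)*(2) = -12
  e3: v1*b13 + v2*b23 = (-4)*(-2) + (-1)*(2) = 6
Trivector part <vB>_3:
  e123: v1*b23 - v2*b13 + v3*b12 = (-4)*(2) - (-1)*(-2) + (4)*(1) = -6
vB = 9*e1 - 12*e2 + 6*e3 - 6*e123


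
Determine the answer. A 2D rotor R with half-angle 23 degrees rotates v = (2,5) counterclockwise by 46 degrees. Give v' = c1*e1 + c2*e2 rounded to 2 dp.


Rotor R = cos(23deg) - sin(23deg)*e12
Rotation angle theta = 2 * 23 = 46 degrees
v' = R*v*~R rotates v by theta.
cos(46deg) = 0.6947, sin(46deg) = 0.7193
v'_1 = 2*cos(46deg) - 5*sin(46deg)
= 2*0.6947 - 5*0.7193
= -2.21
v'_2 = 2*sin(46deg) + 5*cos(46deg)
= 2*0.7193 + 5*0.6947
= 4.91
v' = -2.21*e1 + 4.91*e2


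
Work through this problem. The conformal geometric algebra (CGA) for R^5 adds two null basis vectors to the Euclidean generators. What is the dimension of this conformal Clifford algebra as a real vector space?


The conformal model of R^5 uses Cl(6,1): the 5 Euclidean generators plus two extra orthogonal generators e+ (e+^2 = +1) and e- (e-^2 = -1), from which the null vectors e0, einf are built.
Number of generators m = 5 + 2 = 7.
dim Cl(p,q) = 2^m = 2^7 = 128


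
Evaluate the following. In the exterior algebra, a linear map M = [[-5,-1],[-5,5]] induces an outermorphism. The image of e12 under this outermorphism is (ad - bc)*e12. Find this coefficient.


The outermorphism of a linear map f sends e1^e2 to f(e1)^f(e2).
f(e1) = -5*e1 - 5*e2
f(e2) = -1*e1 + 5*e2
f(e1) ^ f(e2) = (-5*e1 - 5*e2) ^ (-1*e1 + 5*e2)
= (-5)*5*e12 + (-5)*(-1)*e21
= (-25 - 5)*e12
= -30*e12
Coefficient = -30


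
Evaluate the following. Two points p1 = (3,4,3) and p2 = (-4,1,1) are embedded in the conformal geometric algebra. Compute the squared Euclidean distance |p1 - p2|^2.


p1 - p2 = (7, 3, 2)
|p1 - p2|^2 = 7^2 + 3^2 + 2^2
= 49 + 9 + 4
= 62


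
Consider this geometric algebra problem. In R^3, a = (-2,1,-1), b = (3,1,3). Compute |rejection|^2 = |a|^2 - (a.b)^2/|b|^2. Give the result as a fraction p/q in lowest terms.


|a|^2 = (-2)^2 + 1^2 + (-1)^2 = 6
|b|^2 = 3^2 + 1^2 + 3^2 = 19
a . b = (-2)*3 + 1*1 + (-1)*3 = -8
(a.b)^2 = (-8)^2 = 64
|rej|^2 = 6 - 64/19
= (114 - 64)/19
= 50/19
In lowest terms: 50/19
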